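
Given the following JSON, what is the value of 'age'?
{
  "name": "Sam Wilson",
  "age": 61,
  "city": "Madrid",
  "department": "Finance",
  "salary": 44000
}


Looking up field 'age'
Value: 61

61


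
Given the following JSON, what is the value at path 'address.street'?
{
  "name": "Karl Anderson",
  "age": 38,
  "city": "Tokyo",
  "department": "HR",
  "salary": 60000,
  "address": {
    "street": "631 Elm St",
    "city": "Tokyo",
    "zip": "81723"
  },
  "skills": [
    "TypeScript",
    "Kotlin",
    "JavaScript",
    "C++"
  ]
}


Query: address.street
Path: address -> street
Value: 631 Elm St

631 Elm St


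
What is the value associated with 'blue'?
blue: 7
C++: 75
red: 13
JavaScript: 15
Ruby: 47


Looking up key 'blue'
Value: 7

7


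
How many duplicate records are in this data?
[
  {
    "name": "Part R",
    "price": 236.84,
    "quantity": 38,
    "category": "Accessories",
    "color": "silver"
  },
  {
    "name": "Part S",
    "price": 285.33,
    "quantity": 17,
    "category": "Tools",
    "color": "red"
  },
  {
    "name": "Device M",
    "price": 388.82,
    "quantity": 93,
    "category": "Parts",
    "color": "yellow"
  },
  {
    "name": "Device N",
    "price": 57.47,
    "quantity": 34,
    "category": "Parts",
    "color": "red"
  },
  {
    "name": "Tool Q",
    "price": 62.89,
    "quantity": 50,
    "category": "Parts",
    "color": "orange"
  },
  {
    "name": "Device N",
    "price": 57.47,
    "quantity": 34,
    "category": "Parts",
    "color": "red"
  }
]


Checking 6 records for duplicates:

  Row 1: Part R ($236.84, qty 38)
  Row 2: Part S ($285.33, qty 17)
  Row 3: Device M ($388.82, qty 93)
  Row 4: Device N ($57.47, qty 34)
  Row 5: Tool Q ($62.89, qty 50)
  Row 6: Device N ($57.47, qty 34) <-- DUPLICATE

Duplicates found: 1
Unique records: 5

1 duplicates, 5 unique


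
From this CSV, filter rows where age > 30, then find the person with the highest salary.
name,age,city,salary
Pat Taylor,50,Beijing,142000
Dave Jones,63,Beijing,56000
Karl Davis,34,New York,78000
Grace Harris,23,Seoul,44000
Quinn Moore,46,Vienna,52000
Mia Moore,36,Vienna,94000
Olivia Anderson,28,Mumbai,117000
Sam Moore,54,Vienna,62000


Filter: age > 30
Sort by: salary (descending)

Filtered records (6):
  Pat Taylor, age 50, salary $142000
  Mia Moore, age 36, salary $94000
  Karl Davis, age 34, salary $78000
  Sam Moore, age 54, salary $62000
  Dave Jones, age 63, salary $56000
  Quinn Moore, age 46, salary $52000

Highest salary: Pat Taylor ($142000)

Pat Taylor


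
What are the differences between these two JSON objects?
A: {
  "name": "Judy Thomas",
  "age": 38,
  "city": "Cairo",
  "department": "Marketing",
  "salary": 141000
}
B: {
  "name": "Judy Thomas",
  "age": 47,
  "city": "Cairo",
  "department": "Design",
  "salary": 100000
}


Comparing each field (in key order):
  name: same
  age: DIFFERENT
  city: same
  department: DIFFERENT
  salary: DIFFERENT
Differences:
  age: 38 -> 47
  department: Marketing -> Design
  salary: 141000 -> 100000

3 field(s) changed

3 changes: age, department, salary


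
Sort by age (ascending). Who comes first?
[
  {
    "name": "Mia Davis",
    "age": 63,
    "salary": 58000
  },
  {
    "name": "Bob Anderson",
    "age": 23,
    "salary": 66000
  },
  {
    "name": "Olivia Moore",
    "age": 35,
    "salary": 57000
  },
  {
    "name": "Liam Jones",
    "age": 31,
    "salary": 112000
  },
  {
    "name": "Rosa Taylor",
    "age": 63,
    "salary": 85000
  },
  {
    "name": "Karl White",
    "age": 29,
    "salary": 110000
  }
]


Sort by: age (ascending)

Sorted order:
  1. Bob Anderson (age = 23)
  2. Karl White (age = 29)
  3. Liam Jones (age = 31)
  4. Olivia Moore (age = 35)
  5. Mia Davis (age = 63)
  6. Rosa Taylor (age = 63)

First: Bob Anderson

Bob Anderson


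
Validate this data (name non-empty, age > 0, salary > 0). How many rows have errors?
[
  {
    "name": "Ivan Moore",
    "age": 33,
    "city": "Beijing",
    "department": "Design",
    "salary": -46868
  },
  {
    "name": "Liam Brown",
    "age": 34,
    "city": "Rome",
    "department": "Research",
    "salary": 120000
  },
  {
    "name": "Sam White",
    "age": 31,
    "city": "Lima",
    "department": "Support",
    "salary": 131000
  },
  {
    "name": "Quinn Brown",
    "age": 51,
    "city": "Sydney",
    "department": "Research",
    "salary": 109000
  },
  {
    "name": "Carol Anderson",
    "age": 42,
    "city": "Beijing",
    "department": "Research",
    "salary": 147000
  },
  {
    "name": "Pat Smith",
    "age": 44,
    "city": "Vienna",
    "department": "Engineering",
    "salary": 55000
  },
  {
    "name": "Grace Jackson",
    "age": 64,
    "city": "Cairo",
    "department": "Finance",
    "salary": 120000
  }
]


Validating 7 records:
Rules: name non-empty, age > 0, salary > 0

  Row 1 (Ivan Moore): negative salary: -46868
  Row 2 (Liam Brown): OK
  Row 3 (Sam White): OK
  Row 4 (Quinn Brown): OK
  Row 5 (Carol Anderson): OK
  Row 6 (Pat Smith): OK
  Row 7 (Grace Jackson): OK

Total errors: 1

1 errors


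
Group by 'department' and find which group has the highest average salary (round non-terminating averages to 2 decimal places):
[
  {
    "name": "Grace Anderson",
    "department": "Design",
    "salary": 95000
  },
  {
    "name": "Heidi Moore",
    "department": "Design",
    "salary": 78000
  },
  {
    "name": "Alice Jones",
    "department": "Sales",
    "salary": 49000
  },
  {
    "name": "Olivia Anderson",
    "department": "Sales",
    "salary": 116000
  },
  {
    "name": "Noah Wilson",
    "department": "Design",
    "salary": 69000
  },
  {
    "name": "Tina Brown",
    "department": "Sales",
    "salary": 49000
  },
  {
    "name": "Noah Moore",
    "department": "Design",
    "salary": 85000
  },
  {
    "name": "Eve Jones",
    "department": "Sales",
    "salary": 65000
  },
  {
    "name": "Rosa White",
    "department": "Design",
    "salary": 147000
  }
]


Group by: department

Groups:
  Design: 5 people, avg salary = 474000/5 = $94800
  Sales: 4 people, avg salary = 279000/4 = $69750

Highest average salary: Design ($94800)

Design ($94800)


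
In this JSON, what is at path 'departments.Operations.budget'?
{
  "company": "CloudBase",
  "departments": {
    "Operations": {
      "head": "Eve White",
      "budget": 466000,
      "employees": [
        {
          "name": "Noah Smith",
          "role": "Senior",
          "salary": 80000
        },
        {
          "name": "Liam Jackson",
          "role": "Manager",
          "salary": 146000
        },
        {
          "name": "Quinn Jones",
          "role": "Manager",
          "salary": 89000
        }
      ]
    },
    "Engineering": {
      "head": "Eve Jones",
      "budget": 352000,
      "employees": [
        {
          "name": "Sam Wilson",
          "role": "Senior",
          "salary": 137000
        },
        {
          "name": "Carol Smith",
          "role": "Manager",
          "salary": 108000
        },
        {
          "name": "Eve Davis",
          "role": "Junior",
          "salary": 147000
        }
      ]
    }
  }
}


Path: departments.Operations.budget

Navigate:
  -> departments
  -> Operations
  -> budget = 466000

466000


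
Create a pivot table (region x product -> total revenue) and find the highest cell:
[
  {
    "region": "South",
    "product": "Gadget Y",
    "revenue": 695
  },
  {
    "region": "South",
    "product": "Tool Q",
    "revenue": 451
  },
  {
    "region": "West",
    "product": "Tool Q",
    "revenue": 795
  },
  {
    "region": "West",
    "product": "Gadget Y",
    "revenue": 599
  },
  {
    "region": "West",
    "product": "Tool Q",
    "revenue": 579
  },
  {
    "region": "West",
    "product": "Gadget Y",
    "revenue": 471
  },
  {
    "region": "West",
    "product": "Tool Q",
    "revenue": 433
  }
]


Pivot: region (rows) x product (columns) -> total revenue

     Gadget Y      Tool Q      
South          695           451  
West          1070          1807  

Highest: West / Tool Q = $1807

West / Tool Q = $1807


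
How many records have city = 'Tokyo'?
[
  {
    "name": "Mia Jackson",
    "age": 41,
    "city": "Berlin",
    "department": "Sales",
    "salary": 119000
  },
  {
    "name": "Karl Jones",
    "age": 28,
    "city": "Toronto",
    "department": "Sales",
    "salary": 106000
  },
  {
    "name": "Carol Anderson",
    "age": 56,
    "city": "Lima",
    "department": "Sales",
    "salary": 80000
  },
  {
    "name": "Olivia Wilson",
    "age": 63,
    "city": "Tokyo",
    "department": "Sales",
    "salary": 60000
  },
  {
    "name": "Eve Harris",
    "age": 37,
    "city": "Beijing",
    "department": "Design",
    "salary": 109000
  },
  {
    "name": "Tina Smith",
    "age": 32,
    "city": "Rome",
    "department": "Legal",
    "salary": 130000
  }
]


Data: 6 records
Condition: city = 'Tokyo'

Checking each record:
  Mia Jackson: Berlin
  Karl Jones: Toronto
  Carol Anderson: Lima
  Olivia Wilson: Tokyo MATCH
  Eve Harris: Beijing
  Tina Smith: Rome

Count: 1

1


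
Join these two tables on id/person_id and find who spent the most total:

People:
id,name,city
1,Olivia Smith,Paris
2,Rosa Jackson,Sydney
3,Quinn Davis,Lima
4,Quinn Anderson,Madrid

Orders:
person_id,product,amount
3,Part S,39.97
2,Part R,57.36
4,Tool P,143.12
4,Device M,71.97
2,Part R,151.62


Join on: people.id = orders.person_id

Joined rows:
  Quinn Davis (Lima) bought Part S for $39.97
  Rosa Jackson (Sydney) bought Part R for $57.36
  Quinn Anderson (Madrid) bought Tool P for $143.12
  Quinn Anderson (Madrid) bought Device M for $71.97
  Rosa Jackson (Sydney) bought Part R for $151.62

Total per person:
  Quinn Anderson: $215.09
  Rosa Jackson: $208.98
  Quinn Davis: $39.97

Top spender: Quinn Anderson ($215.09)

Quinn Anderson ($215.09)


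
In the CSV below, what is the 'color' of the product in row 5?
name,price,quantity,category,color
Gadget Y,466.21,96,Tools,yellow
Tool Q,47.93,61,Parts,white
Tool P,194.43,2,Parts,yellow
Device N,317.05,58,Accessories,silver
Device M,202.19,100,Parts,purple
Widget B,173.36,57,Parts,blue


Query: Row 5 ('Device M'), column 'color'
Value: purple

purple


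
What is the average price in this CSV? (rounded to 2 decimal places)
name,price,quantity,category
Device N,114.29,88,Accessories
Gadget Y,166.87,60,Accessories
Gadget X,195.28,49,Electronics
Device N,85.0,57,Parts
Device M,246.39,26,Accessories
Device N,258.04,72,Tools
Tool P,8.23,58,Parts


Computing average price:
Values: [114.29, 166.87, 195.28, 85.0, 246.39, 258.04, 8.23]
Sum = 1074.10
Count = 7
Average = 1074.10/7 ≈ 153.44 (rounded to 2 decimal places)

153.44


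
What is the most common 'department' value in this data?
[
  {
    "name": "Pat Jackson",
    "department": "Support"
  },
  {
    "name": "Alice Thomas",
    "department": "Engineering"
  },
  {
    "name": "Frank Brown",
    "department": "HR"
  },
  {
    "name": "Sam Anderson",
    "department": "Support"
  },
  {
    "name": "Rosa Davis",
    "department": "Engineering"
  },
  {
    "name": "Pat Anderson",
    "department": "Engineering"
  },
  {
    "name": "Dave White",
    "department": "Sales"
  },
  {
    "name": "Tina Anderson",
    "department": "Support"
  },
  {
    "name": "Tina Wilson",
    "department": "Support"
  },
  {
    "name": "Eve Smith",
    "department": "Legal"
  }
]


Counting 'department' values across 10 records:

  Support: 4 ####
  Engineering: 3 ###
  HR: 1 #
  Sales: 1 #
  Legal: 1 #

Most common: Support (4 times)

Support (4 times)


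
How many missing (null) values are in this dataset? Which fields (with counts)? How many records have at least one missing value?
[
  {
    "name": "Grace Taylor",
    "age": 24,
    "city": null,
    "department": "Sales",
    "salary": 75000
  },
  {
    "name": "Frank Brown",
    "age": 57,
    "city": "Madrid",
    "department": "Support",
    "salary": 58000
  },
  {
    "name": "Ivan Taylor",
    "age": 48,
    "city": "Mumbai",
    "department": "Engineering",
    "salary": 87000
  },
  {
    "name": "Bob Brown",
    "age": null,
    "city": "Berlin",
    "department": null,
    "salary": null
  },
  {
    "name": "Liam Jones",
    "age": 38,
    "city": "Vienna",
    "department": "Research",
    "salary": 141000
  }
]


Checking for missing (null) values in 5 records:

  Grace Taylor: city
  Frank Brown: complete
  Ivan Taylor: complete
  Bob Brown: age, department, salary
  Liam Jones: complete

Per field:
  name: 0 missing
  age: 1 missing
  city: 1 missing
  department: 1 missing
  salary: 1 missing

Total missing values: 4
Records with any missing: 2

4 missing values (age: 1, city: 1, department: 1, salary: 1); 2 incomplete records


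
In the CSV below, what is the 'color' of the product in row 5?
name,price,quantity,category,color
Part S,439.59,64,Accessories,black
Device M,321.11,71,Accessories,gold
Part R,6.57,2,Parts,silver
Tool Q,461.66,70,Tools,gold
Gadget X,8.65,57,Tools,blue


Query: Row 5 ('Gadget X'), column 'color'
Value: blue

blue


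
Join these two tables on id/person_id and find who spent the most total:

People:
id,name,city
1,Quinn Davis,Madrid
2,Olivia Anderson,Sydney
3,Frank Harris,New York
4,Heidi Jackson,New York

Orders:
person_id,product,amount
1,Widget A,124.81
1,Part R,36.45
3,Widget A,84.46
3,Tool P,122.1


Join on: people.id = orders.person_id

Joined rows:
  Quinn Davis (Madrid) bought Widget A for $124.81
  Quinn Davis (Madrid) bought Part R for $36.45
  Frank Harris (New York) bought Widget A for $84.46
  Frank Harris (New York) bought Tool P for $122.1

Total per person:
  Frank Harris: $206.56
  Quinn Davis: $161.26

Top spender: Frank Harris ($206.56)

Frank Harris ($206.56)


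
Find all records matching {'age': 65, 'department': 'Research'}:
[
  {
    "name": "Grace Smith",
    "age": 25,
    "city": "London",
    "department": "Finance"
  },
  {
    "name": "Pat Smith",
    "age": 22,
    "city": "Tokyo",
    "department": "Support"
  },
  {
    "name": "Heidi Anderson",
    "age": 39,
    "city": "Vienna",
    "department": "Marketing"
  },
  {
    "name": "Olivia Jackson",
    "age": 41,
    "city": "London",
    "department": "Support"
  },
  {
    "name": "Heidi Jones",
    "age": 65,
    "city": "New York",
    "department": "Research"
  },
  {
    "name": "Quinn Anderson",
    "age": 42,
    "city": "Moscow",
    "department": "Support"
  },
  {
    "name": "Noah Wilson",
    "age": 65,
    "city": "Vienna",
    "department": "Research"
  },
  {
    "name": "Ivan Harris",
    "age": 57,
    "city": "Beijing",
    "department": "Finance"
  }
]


Search criteria: {'age': 65, 'department': 'Research'}

Checking 8 records:
  Grace Smith: {age: 25, department: Finance}
  Pat Smith: {age: 22, department: Support}
  Heidi Anderson: {age: 39, department: Marketing}
  Olivia Jackson: {age: 41, department: Support}
  Heidi Jones: {age: 65, department: Research} <-- MATCH
  Quinn Anderson: {age: 42, department: Support}
  Noah Wilson: {age: 65, department: Research} <-- MATCH
  Ivan Harris: {age: 57, department: Finance}

Matches: ["Heidi Jones", "Noah Wilson"]

["Heidi Jones", "Noah Wilson"]


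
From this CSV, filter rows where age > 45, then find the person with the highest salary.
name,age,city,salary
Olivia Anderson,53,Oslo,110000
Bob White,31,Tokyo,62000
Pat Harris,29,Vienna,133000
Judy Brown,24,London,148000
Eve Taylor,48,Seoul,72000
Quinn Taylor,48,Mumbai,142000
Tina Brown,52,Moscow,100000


Filter: age > 45
Sort by: salary (descending)

Filtered records (4):
  Quinn Taylor, age 48, salary $142000
  Olivia Anderson, age 53, salary $110000
  Tina Brown, age 52, salary $100000
  Eve Taylor, age 48, salary $72000

Highest salary: Quinn Taylor ($142000)

Quinn Taylor


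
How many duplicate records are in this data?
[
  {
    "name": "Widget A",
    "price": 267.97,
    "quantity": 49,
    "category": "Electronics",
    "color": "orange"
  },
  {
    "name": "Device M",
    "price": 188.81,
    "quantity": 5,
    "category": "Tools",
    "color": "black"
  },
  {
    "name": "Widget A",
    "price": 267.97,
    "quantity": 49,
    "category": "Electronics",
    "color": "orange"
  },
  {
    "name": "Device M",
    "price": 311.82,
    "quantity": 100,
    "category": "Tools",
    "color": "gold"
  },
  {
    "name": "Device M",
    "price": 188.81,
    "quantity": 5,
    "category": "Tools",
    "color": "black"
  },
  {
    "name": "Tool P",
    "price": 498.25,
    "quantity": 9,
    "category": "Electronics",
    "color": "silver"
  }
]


Checking 6 records for duplicates:

  Row 1: Widget A ($267.97, qty 49)
  Row 2: Device M ($188.81, qty 5)
  Row 3: Widget A ($267.97, qty 49) <-- DUPLICATE
  Row 4: Device M ($311.82, qty 100)
  Row 5: Device M ($188.81, qty 5) <-- DUPLICATE
  Row 6: Tool P ($498.25, qty 9)

Duplicates found: 2
Unique records: 4

2 duplicates, 4 unique


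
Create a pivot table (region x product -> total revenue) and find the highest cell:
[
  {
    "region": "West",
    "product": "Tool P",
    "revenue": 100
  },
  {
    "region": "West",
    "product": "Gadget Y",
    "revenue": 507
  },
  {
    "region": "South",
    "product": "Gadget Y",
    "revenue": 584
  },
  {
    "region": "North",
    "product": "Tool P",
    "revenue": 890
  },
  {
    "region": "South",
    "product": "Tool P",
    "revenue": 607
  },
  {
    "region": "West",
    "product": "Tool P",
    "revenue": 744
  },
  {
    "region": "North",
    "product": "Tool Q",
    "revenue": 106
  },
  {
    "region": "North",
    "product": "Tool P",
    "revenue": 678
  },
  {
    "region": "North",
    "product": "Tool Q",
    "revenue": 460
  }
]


Pivot: region (rows) x product (columns) -> total revenue

     Gadget Y      Tool P        Tool Q      
North            0          1568           566  
South          584           607             0  
West           507           844             0  

Highest: North / Tool P = $1568

North / Tool P = $1568


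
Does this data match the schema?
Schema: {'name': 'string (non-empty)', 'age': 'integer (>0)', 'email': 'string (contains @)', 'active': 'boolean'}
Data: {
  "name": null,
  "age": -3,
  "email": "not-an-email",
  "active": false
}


Validating each field against schema:
  name: FAIL (null is not a string)
  age: FAIL (-3 is not > 0)
  email: FAIL ("not-an-email" does not contain @)
  active: OK (boolean)

Result: INVALID (3 errors: name, age, email)

INVALID (3 errors: name, age, email)


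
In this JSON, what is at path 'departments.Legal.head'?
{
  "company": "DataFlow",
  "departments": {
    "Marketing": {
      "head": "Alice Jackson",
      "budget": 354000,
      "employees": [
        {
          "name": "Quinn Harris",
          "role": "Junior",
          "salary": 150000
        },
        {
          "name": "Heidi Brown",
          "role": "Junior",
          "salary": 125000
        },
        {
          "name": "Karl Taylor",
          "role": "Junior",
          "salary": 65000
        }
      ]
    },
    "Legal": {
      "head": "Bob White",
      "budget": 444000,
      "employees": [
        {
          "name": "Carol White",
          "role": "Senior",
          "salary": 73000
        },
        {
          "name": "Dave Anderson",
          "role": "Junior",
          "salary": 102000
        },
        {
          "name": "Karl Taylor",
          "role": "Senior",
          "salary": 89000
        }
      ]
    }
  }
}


Path: departments.Legal.head

Navigate:
  -> departments
  -> Legal
  -> head = 'Bob White'

Bob White


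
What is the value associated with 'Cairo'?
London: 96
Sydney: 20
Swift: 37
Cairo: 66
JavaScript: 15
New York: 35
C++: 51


Looking up key 'Cairo'
Value: 66

66


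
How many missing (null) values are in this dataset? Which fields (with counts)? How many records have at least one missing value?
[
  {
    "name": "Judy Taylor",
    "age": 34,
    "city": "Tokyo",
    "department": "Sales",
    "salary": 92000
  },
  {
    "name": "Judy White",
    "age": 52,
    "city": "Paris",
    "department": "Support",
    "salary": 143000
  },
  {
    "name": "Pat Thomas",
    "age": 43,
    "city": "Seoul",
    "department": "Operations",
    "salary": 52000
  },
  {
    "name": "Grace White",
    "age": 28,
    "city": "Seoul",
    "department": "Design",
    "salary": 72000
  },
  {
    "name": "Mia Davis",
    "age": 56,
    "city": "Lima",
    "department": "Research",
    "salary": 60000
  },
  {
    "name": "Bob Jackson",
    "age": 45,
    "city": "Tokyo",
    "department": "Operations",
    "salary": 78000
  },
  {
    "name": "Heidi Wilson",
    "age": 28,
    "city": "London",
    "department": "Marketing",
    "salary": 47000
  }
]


Checking for missing (null) values in 7 records:

  Judy Taylor: complete
  Judy White: complete
  Pat Thomas: complete
  Grace White: complete
  Mia Davis: complete
  Bob Jackson: complete
  Heidi Wilson: complete

Per field:
  name: 0 missing
  age: 0 missing
  city: 0 missing
  department: 0 missing
  salary: 0 missing

Total missing values: 0
Records with any missing: 0

0 missing values (none); 0 incomplete records


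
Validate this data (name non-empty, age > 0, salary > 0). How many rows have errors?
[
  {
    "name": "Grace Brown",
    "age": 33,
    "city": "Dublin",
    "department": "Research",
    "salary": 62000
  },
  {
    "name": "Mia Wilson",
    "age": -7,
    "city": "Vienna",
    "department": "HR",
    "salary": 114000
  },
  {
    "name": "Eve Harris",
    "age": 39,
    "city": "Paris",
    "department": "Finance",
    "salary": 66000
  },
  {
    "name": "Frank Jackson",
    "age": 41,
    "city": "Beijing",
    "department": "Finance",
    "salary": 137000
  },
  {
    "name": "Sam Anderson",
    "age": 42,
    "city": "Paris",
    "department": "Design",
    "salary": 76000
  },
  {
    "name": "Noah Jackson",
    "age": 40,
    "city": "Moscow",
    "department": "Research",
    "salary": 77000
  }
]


Validating 6 records:
Rules: name non-empty, age > 0, salary > 0

  Row 1 (Grace Brown): OK
  Row 2 (Mia Wilson): negative age: -7
  Row 3 (Eve Harris): OK
  Row 4 (Frank Jackson): OK
  Row 5 (Sam Anderson): OK
  Row 6 (Noah Jackson): OK

Total errors: 1

1 errors


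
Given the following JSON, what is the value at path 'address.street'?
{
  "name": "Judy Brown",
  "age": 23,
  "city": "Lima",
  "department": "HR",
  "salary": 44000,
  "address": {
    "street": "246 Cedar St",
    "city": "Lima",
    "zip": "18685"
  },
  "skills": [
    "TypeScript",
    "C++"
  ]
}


Query: address.street
Path: address -> street
Value: 246 Cedar St

246 Cedar St


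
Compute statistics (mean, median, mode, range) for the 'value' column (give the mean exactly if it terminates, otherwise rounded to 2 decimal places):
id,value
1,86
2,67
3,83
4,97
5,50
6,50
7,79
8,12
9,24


Data: [86, 67, 83, 97, 50, 50, 79, 12, 24]
Count: 9
Sum: 548
Mean: 548/9 ≈ 60.89 (rounded to 2 decimal places)
Sorted: [12, 24, 50, 50, 67, 79, 83, 86, 97]
Median: 67.0
Mode: 50 (2 times)
Range: 97 - 12 = 85
Min: 12, Max: 97

mean≈60.89, median=67.0, mode=50, range=85


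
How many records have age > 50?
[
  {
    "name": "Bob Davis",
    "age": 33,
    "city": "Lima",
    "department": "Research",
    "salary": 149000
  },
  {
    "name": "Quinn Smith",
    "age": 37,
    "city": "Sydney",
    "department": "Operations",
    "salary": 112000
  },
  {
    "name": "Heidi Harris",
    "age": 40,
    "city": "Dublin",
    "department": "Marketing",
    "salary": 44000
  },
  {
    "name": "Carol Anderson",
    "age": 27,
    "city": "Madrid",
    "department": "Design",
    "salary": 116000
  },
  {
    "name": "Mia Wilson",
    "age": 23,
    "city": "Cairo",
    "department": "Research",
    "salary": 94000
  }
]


Data: 5 records
Condition: age > 50

Checking each record:
  Bob Davis: 33
  Quinn Smith: 37
  Heidi Harris: 40
  Carol Anderson: 27
  Mia Wilson: 23

Count: 0

0


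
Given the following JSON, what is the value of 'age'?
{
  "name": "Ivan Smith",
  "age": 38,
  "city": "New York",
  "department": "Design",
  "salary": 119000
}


Looking up field 'age'
Value: 38

38


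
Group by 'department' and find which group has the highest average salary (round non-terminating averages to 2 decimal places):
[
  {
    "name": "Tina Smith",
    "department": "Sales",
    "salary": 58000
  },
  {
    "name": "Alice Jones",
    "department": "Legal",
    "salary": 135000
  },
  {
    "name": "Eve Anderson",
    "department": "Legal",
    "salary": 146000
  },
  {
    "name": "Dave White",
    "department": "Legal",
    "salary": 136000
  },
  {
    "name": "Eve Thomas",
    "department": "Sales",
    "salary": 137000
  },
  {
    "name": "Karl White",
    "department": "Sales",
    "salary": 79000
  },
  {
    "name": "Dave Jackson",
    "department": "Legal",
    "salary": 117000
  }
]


Group by: department

Groups:
  Legal: 4 people, avg salary = 534000/4 = $133500
  Sales: 3 people, avg salary = 274000/3 ≈ $91333.33

Highest average salary: Legal ($133500)

Legal ($133500)


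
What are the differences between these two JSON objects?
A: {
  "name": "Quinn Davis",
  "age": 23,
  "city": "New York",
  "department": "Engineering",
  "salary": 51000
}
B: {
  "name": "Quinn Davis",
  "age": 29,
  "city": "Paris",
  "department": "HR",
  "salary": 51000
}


Comparing each field (in key order):
  name: same
  age: DIFFERENT
  city: DIFFERENT
  department: DIFFERENT
  salary: same
Differences:
  age: 23 -> 29
  city: New York -> Paris
  department: Engineering -> HR

3 field(s) changed

3 changes: age, city, department


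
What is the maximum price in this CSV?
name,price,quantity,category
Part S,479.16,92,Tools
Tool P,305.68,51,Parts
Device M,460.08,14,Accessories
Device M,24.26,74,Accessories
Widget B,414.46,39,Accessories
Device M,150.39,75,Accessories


Computing maximum price:
Values: [479.16, 305.68, 460.08, 24.26, 414.46, 150.39]
Max = 479.16

479.16


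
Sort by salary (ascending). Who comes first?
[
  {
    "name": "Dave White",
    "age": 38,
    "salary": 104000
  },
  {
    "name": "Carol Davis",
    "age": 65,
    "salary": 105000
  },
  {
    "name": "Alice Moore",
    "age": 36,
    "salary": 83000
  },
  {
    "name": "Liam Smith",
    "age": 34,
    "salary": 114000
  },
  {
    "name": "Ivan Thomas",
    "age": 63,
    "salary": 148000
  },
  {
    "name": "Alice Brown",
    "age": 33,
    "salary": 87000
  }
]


Sort by: salary (ascending)

Sorted order:
  1. Alice Moore (salary = 83000)
  2. Alice Brown (salary = 87000)
  3. Dave White (salary = 104000)
  4. Carol Davis (salary = 105000)
  5. Liam Smith (salary = 114000)
  6. Ivan Thomas (salary = 148000)

First: Alice Moore

Alice Moore


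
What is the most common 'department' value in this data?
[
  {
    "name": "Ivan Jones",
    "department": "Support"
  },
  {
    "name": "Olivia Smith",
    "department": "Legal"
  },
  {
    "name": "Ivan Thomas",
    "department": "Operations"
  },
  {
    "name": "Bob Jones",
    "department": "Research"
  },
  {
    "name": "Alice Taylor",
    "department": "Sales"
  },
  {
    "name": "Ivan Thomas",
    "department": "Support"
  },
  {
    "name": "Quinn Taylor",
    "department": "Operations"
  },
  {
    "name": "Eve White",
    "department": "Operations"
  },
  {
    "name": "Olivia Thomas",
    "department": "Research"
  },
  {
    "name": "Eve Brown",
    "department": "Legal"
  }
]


Counting 'department' values across 10 records:

  Operations: 3 ###
  Support: 2 ##
  Legal: 2 ##
  Research: 2 ##
  Sales: 1 #

Most common: Operations (3 times)

Operations (3 times)


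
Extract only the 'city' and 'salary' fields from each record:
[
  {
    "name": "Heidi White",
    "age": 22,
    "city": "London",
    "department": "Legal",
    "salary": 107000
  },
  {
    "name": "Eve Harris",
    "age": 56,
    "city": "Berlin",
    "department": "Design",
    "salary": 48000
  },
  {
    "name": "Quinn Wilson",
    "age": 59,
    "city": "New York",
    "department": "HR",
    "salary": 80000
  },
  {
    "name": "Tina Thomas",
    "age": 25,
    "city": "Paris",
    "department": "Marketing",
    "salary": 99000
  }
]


Original: 4 records with fields: name, age, city, department, salary
Keep: ['city', 'salary']
Drop: ['name', 'age', 'department']
Result: 4 records, 2 fields each

[
  {
    "city": "London",
    "salary": 107000
  },
  {
    "city": "Berlin",
    "salary": 48000
  },
  {
    "city": "New York",
    "salary": 80000
  },
  {
    "city": "Paris",
    "salary": 99000
  }
]


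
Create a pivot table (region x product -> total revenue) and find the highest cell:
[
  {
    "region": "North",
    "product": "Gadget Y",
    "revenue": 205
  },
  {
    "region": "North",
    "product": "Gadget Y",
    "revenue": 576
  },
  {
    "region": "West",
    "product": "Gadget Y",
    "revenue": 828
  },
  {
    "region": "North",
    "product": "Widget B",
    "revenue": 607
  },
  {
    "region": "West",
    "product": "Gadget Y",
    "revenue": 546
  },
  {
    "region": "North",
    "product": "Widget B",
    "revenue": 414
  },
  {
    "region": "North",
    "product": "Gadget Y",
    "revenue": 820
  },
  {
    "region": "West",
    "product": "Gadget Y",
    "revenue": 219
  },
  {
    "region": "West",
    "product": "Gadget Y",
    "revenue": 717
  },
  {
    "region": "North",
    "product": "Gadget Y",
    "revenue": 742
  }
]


Pivot: region (rows) x product (columns) -> total revenue

     Gadget Y      Widget B    
North         2343          1021  
West          2310             0  

Highest: North / Gadget Y = $2343

North / Gadget Y = $2343


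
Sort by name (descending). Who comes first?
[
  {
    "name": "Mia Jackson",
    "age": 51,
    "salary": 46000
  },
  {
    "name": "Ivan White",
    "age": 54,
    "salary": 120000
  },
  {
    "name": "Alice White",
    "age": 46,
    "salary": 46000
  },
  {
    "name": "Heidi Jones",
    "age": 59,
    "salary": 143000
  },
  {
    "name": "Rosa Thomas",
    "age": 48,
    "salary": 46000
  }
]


Sort by: name (descending)

Sorted order:
  1. Rosa Thomas (name = Rosa Thomas)
  2. Mia Jackson (name = Mia Jackson)
  3. Ivan White (name = Ivan White)
  4. Heidi Jones (name = Heidi Jones)
  5. Alice White (name = Alice White)

First: Rosa Thomas

Rosa Thomas


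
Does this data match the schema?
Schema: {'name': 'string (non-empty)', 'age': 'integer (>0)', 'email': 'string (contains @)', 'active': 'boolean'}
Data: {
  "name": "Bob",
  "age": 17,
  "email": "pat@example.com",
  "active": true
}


Validating each field against schema:
  name: OK (non-empty string)
  age: OK (positive integer)
  email: OK (string with @)
  active: OK (boolean)

Result: VALID

VALID


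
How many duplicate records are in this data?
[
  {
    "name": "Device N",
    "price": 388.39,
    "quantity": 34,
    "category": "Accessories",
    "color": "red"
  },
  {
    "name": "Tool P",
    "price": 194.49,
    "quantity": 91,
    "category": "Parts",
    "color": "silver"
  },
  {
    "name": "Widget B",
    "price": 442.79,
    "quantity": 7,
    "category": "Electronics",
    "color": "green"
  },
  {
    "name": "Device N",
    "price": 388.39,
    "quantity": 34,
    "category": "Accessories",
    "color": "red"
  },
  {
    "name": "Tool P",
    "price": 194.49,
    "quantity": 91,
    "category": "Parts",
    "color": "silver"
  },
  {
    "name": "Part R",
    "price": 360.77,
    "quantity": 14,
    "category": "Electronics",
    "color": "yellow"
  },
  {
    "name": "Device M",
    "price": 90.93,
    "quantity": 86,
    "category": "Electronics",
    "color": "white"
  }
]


Checking 7 records for duplicates:

  Row 1: Device N ($388.39, qty 34)
  Row 2: Tool P ($194.49, qty 91)
  Row 3: Widget B ($442.79, qty 7)
  Row 4: Device N ($388.39, qty 34) <-- DUPLICATE
  Row 5: Tool P ($194.49, qty 91) <-- DUPLICATE
  Row 6: Part R ($360.77, qty 14)
  Row 7: Device M ($90.93, qty 86)

Duplicates found: 2
Unique records: 5

2 duplicates, 5 unique


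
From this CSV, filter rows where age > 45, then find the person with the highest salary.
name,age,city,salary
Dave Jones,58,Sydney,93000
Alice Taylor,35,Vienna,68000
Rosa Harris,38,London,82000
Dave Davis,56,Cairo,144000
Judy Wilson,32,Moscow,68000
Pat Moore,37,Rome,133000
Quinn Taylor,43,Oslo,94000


Filter: age > 45
Sort by: salary (descending)

Filtered records (2):
  Dave Davis, age 56, salary $144000
  Dave Jones, age 58, salary $93000

Highest salary: Dave Davis ($144000)

Dave Davis


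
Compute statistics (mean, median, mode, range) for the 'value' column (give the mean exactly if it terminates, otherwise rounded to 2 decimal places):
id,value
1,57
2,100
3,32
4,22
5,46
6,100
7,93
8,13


Data: [57, 100, 32, 22, 46, 100, 93, 13]
Count: 8
Sum: 463
Mean: 463/8 = 57.875
Sorted: [13, 22, 32, 46, 57, 93, 100, 100]
Median: 51.5
Mode: 100 (2 times)
Range: 100 - 13 = 87
Min: 13, Max: 100

mean=57.875, median=51.5, mode=100, range=87


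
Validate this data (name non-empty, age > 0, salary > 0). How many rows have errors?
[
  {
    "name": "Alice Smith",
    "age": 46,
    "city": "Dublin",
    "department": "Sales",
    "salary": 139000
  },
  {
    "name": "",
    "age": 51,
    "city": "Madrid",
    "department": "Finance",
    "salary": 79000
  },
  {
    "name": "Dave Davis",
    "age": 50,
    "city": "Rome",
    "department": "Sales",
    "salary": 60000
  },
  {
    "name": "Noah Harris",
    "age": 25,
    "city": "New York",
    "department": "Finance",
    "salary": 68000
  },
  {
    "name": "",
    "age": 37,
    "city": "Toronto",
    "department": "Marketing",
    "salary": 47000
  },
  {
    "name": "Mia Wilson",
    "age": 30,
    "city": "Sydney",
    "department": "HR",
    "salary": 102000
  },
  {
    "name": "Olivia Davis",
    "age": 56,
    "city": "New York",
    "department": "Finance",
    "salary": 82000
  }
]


Validating 7 records:
Rules: name non-empty, age > 0, salary > 0

  Row 1 (Alice Smith): OK
  Row 2 (???): empty name
  Row 3 (Dave Davis): OK
  Row 4 (Noah Harris): OK
  Row 5 (???): empty name
  Row 6 (Mia Wilson): OK
  Row 7 (Olivia Davis): OK

Total errors: 2

2 errors


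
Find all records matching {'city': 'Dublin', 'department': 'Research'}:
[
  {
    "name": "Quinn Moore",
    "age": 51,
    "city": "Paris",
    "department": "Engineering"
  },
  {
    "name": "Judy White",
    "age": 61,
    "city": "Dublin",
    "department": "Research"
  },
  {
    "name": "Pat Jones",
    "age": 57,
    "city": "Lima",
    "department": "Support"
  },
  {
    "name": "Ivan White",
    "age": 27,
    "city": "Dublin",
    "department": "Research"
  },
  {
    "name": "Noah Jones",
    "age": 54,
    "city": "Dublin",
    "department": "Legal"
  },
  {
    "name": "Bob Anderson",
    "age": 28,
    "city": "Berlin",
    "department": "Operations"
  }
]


Search criteria: {'city': 'Dublin', 'department': 'Research'}

Checking 6 records:
  Quinn Moore: {city: Paris, department: Engineering}
  Judy White: {city: Dublin, department: Research} <-- MATCH
  Pat Jones: {city: Lima, department: Support}
  Ivan White: {city: Dublin, department: Research} <-- MATCH
  Noah Jones: {city: Dublin, department: Legal}
  Bob Anderson: {city: Berlin, department: Operations}

Matches: ["Judy White", "Ivan White"]

["Judy White", "Ivan White"]


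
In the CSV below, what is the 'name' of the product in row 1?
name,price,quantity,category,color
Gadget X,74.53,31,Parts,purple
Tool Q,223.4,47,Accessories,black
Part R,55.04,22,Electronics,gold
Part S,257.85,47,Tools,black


Query: Row 1 ('Gadget X'), column 'name'
Value: Gadget X

Gadget X


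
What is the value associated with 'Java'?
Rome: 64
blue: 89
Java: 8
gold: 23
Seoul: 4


Looking up key 'Java'
Value: 8

8


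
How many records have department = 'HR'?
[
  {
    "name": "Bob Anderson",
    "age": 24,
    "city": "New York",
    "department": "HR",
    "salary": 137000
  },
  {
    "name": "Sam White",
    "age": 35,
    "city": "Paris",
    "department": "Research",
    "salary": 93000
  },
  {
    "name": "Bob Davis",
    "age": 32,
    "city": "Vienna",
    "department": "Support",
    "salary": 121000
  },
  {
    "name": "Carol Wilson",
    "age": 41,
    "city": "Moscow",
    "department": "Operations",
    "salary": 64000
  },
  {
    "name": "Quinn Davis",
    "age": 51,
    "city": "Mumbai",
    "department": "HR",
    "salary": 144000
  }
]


Data: 5 records
Condition: department = 'HR'

Checking each record:
  Bob Anderson: HR MATCH
  Sam White: Research
  Bob Davis: Support
  Carol Wilson: Operations
  Quinn Davis: HR MATCH

Count: 2

2


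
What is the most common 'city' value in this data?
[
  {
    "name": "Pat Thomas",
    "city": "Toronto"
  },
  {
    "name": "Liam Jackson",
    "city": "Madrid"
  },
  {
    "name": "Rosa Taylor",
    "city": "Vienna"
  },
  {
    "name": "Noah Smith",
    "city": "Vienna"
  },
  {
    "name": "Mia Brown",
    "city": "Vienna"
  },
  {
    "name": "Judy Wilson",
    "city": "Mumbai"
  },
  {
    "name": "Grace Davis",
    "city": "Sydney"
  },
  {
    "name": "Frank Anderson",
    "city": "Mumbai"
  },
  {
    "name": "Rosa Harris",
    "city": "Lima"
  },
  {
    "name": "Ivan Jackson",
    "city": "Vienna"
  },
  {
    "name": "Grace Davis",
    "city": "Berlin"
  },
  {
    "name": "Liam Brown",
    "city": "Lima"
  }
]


Counting 'city' values across 12 records:

  Vienna: 4 ####
  Mumbai: 2 ##
  Lima: 2 ##
  Toronto: 1 #
  Madrid: 1 #
  Sydney: 1 #
  Berlin: 1 #

Most common: Vienna (4 times)

Vienna (4 times)


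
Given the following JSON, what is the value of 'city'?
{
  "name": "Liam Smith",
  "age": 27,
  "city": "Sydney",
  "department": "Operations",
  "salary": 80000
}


Looking up field 'city'
Value: Sydney

Sydney


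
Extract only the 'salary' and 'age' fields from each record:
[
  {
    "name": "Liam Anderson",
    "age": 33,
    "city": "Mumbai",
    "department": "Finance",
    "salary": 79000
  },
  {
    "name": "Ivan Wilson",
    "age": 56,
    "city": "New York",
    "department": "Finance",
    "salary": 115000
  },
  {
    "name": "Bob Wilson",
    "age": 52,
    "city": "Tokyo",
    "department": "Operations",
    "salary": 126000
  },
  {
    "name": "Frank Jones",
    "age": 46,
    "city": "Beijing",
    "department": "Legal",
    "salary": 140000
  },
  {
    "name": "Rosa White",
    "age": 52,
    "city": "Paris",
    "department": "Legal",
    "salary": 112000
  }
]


Original: 5 records with fields: name, age, city, department, salary
Keep: ['salary', 'age']
Drop: ['name', 'city', 'department']
Result: 5 records, 2 fields each

[
  {
    "salary": 79000,
    "age": 33
  },
  {
    "salary": 115000,
    "age": 56
  },
  {
    "salary": 126000,
    "age": 52
  },
  {
    "salary": 140000,
    "age": 46
  },
  {
    "salary": 112000,
    "age": 52
  }
]


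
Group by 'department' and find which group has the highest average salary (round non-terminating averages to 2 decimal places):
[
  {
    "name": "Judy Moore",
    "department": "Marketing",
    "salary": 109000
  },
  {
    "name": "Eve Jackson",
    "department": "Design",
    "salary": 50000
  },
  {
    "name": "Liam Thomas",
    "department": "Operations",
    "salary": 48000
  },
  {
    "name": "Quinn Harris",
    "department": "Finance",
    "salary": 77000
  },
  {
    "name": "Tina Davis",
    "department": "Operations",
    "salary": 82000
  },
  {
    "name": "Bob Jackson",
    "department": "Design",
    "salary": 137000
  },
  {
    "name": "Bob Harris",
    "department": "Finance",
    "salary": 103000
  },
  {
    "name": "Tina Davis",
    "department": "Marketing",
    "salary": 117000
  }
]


Group by: department

Groups:
  Design: 2 people, avg salary = 187000/2 = $93500
  Finance: 2 people, avg salary = 180000/2 = $90000
  Marketing: 2 people, avg salary = 226000/2 = $113000
  Operations: 2 people, avg salary = 130000/2 = $65000

Highest average salary: Marketing ($113000)

Marketing ($113000)


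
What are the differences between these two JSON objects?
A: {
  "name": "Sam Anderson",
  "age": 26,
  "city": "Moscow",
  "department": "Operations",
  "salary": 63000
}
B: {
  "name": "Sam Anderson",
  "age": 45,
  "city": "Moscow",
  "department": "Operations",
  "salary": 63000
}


Comparing each field (in key order):
  name: same
  age: DIFFERENT
  city: same
  department: same
  salary: same
Differences:
  age: 26 -> 45

1 field(s) changed

1 change: age
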